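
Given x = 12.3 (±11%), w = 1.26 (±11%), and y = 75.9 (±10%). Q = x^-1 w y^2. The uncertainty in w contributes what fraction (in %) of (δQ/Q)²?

(δQ/Q)² = (-1·δx/x)² + (1·δw/w)² + (2·δy/y)²
  x term: (-1×0.110)² = 0.0121
  w term: (1×0.110)² = 0.0121
  y term: (2×0.100)² = 0.0400
Total = 0.0642. Share from w = 0.0121/0.0642 = 0.188.

18.8%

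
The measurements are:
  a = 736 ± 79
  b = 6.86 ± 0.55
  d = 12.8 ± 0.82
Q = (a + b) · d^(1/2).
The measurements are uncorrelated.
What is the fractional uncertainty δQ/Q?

Let u = a + b = 743. δu = √(δa² + δb²) = √(6240 + 0.303) = 79.0, so δu/u = 0.106.
Q is then a monomial in u, d:
δQ/Q = √((δu/u)² + (½·δd/d)²) = √(0.0113 + 0.00103) = 0.111

0.111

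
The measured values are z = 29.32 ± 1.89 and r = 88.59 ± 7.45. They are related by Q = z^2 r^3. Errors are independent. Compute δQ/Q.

0.283

Relative error in a monomial: (δQ/Q)² = Σ (nᵢ · δxᵢ/xᵢ)².
  (2·δz/z)² = (2×0.0645)² = 0.0166;  (3·δr/r)² = (3×0.0841)² = 0.0636
δQ/Q = √(0.0803) = 0.283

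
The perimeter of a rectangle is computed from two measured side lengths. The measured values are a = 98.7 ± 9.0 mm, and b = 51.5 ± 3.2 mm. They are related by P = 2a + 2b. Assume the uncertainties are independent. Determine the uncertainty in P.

P is a linear combination, so absolute uncertainties add in quadrature:
  (2·δa)² = 324;  (2·δb)² = 41.0
δP = √(365) = 19.1 mm

19.1 mm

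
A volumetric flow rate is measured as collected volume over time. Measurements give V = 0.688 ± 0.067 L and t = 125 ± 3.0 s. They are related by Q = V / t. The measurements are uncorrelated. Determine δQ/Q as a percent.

Relative error in a monomial: (δQ/Q)² = Σ (nᵢ · δxᵢ/xᵢ)².
  (1·δV/V)² = (1×0.0974)² = 0.00948;  (-1·δt/t)² = (-1×0.0240)² = 0.000576
δQ/Q = √(0.0101) = 0.100

10.0%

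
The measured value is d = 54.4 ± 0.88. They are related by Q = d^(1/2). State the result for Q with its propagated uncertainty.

Each factor contributes (exponent × relative error)² to (δQ/Q)²:
  (½·δd/d)² = (0.5×0.0162)² = 6.54e-05
δQ/Q = √(6.54e-05) = 0.00809
Q = 7.38, so δQ = 0.00809 × 7.38 = 0.0597.

7.38 ± 0.0597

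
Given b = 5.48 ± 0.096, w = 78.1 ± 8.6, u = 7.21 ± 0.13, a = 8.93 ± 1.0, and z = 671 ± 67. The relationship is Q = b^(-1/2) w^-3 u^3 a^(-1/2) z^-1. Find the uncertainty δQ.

For a monomial Q ∝ b^(-1/2), w^-3, u^3, a^(-1/2), z^-1, fractional errors add in quadrature:
  (−½·δb/b)² = (-0.5×0.0175)² = 7.67e-05;  (-3·δw/w)² = (-3×0.110)² = 0.109;  (3·δu/u)² = (3×0.0180)² = 0.00293;  (−½·δa/a)² = (-0.5×0.112)² = 0.00313;  (-1·δz/z)² = (-1×0.0999)² = 0.00997
δQ/Q = √(0.125) = 0.354
Q = 1.68e-07, so δQ = 0.354 × 1.68e-07 = 5.93e-08.

5.93e-08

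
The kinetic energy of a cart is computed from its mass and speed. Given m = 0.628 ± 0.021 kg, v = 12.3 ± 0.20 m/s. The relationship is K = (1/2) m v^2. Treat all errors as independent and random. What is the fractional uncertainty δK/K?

Since K is a product/quotient, work with relative uncertainties:
  (1·δm/m)² = (1×0.0334)² = 0.00112;  (2·δv/v)² = (2×0.0163)² = 0.00106
δK/K = √(0.00218) = 0.0466

0.0466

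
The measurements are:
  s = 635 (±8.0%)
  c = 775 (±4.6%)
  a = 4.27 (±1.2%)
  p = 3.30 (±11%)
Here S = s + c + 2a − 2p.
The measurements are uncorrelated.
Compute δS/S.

Absolute uncertainties add in quadrature for a linear combination:
  (δs)² = 2580;  (δc)² = 1270;  (2·δa)² = 0.0105;  (2·δp)² = 0.527
δS = √(3850) = 62.1
S = 1410, so δS/S = 62.1/1410 = 0.0440.

0.0440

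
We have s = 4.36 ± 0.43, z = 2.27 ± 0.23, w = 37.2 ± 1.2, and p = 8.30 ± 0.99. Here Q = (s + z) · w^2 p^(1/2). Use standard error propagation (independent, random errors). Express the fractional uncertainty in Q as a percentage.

11.5%

Let u = s + z = 6.63. δu = √(δs² + δz²) = √(0.185 + 0.0529) = 0.488, so δu/u = 0.0736.
Q is then a monomial in u, w, p:
δQ/Q = √((δu/u)² + (2·δw/w)² + (½·δp/p)²) = √(0.00541 + 0.00416 + 0.00356) = 0.115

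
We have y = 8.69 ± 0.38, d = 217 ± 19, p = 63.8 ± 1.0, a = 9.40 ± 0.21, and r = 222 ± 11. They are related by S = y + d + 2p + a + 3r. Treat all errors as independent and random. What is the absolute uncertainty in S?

38.1

Absolute uncertainties add in quadrature for a linear combination:
  (δy)² = 0.144;  (δd)² = 361;  (2·δp)² = 4.00;  (δa)² = 0.0441;  (3·δr)² = 1090
δS = √(1450) = 38.1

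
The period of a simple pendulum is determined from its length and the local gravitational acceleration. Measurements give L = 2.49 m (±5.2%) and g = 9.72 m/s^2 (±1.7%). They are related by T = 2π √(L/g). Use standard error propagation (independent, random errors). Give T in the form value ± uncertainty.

Since T is a product/quotient, work with relative uncertainties:
  (½·δL/L)² = (0.5×0.0520)² = 0.000676;  (−½·δg/g)² = (-0.5×0.0170)² = 7.23e-05
δT/T = √(0.000748) = 0.0274
T = 3.18 s, so δT = 0.0274 × 3.18 = 0.0870 s.

3.18 ± 0.0870 s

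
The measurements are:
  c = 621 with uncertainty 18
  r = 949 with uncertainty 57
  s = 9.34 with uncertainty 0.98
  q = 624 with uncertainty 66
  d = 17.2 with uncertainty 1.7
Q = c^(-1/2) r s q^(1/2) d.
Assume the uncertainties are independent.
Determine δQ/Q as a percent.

Products/powers → add relative errors in quadrature, weighted by exponent:
  (−½·δc/c)² = (-0.5×0.0290)² = 0.000210;  (1·δr/r)² = (1×0.0601)² = 0.00361;  (1·δs/s)² = (1×0.105)² = 0.0110;  (½·δq/q)² = (0.5×0.106)² = 0.00280;  (1·δd/d)² = (1×0.0988)² = 0.00977
δQ/Q = √(0.0274) = 0.166

16.6%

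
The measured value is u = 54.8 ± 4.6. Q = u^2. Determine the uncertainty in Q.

Q ∝ u^2, so δQ/Q = |2| · δu/u = 2 × 0.0839 = 0.168.
Q = 3000, so δQ = 0.168 × 3000 = 504.

504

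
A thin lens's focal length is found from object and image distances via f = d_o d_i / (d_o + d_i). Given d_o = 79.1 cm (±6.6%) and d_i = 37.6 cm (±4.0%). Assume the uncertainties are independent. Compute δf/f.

0.0345

∂f/∂d_o = (d_i/(d_o+d_i))² = 0.104;  ∂f/∂d_i = (d_o/(d_o+d_i))² = 0.459
δf = √((∂f/∂d_o · δd_o)² + (∂f/∂d_i · δd_i)²) = √(0.294 + 0.477) = 0.878 cm
f = 25.5 cm, so δf/f = 0.878/25.5 = 0.0345.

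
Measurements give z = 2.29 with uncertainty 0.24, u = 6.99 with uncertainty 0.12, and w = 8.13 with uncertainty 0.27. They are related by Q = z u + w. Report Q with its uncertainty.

Let p = z·u = 16.0. δp/p = √((1·δz/z)² + (1·δu/u)²) = √(0.0110 + 0.000295) = 0.106, so δp = 1.70.
Q = p + w: δQ = √(δp² + δw²) = √(2.89 + 0.0729) = 1.72
Q = 24.1.

24.1 ± 1.72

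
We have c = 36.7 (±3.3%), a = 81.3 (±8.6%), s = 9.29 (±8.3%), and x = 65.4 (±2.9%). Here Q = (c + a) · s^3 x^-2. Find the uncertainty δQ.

Let u = c + a = 118. δu = √(δc² + δa²) = √(1.47 + 48.9) = 7.10, so δu/u = 0.0601.
Q is then a monomial in u, s, x:
δQ/Q = √((δu/u)² + (3·δs/s)² + (-2·δx/x)²) = √(0.00362 + 0.0620 + 0.00336) = 0.263
Q = 22.1, so δQ = 0.263 × 22.1 = 5.81.

5.81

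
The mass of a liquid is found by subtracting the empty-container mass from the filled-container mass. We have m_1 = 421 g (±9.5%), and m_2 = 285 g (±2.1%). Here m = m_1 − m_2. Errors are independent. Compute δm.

For a sum/difference, combine absolute errors in quadrature:
  (δm_1)² = 1600;  (δm_2)² = 35.8
δm = √(1640) = 40.4 g

40.4 g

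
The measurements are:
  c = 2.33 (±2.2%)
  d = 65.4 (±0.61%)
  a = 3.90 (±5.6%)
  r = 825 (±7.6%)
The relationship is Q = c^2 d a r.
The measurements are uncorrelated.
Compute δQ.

1.19e+05

Since Q is a product/quotient, work with relative uncertainties:
  (2·δc/c)² = (2×0.0220)² = 0.00194;  (1·δd/d)² = (1×0.00610)² = 3.72e-05;  (1·δa/a)² = (1×0.0560)² = 0.00314;  (1·δr/r)² = (1×0.0760)² = 0.00578
δQ/Q = √(0.0109) = 0.104
Q = 1.14e+06, so δQ = 0.104 × 1.14e+06 = 1.19e+05.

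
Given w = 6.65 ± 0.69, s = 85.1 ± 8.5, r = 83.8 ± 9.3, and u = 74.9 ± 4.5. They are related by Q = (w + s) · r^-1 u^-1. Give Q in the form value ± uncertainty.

0.0146 ± 0.00229

Let h = w + s = 91.8. δh = √(δw² + δs²) = √(0.476 + 72.2) = 8.53, so δh/h = 0.0929.
Q is then a monomial in h, r, u:
δQ/Q = √((δh/h)² + (-1·δr/r)² + (-1·δu/u)²) = √(0.00864 + 0.0123 + 0.00361) = 0.157
Q = 0.0146, so δQ = 0.157 × 0.0146 = 0.00229.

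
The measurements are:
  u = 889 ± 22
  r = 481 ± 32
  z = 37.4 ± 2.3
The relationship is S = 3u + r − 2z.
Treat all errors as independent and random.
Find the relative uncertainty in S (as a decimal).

Sums and differences: (δS)² = Σ (cᵢ δxᵢ)².
  (3·δu)² = 4360;  (δr)² = 1020;  (2·δz)² = 21.2
δS = √(5400) = 73.5
S = 3070, so δS/S = 73.5/3070 = 0.0239.

0.0239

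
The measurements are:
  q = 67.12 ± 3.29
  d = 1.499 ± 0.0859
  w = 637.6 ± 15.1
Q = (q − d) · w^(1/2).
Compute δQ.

85.4

Let u = q − d = 65.62. δu = √(δq² + δd²) = √(10.8 + 0.00738) = 3.29, so δu/u = 0.0502.
Q is then a monomial in u, w:
δQ/Q = √((δu/u)² + (½·δw/w)²) = √(0.00252 + 0.000140) = 0.0515
Q = 1657, so δQ = 0.0515 × 1657 = 85.4.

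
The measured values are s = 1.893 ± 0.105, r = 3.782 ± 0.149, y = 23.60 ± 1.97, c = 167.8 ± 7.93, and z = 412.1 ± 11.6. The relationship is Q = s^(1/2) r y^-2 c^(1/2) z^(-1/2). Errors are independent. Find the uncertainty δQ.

0.00105

Q is a product of powers, so relative uncertainties combine in quadrature:
  (½·δs/s)² = (0.5×0.0555)² = 0.000769;  (1·δr/r)² = (1×0.0394)² = 0.00155;  (-2·δy/y)² = (-2×0.0835)² = 0.0279;  (½·δc/c)² = (0.5×0.0473)² = 0.000558;  (−½·δz/z)² = (-0.5×0.0281)² = 0.000198
δQ/Q = √(0.0309) = 0.176
Q = 0.005962, so δQ = 0.176 × 0.005962 = 0.00105.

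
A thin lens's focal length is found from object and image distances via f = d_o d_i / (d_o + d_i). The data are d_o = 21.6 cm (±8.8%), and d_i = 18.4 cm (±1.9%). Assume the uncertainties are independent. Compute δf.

∂f/∂d_o = (d_i/(d_o+d_i))² = 0.212;  ∂f/∂d_i = (d_o/(d_o+d_i))² = 0.292
δf = √((∂f/∂d_o · δd_o)² + (∂f/∂d_i · δd_i)²) = √(0.162 + 0.0104) = 0.415 cm

0.415 cm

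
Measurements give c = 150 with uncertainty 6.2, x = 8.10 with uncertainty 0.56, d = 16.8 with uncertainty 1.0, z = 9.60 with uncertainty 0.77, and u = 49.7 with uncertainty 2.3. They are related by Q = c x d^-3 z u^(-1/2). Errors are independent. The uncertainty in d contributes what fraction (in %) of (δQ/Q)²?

70.3%

(δQ/Q)² = (1·δc/c)² + (1·δx/x)² + (-3·δd/d)² + (1·δz/z)² + (−½·δu/u)²
  c term: (1×0.0413)² = 0.00171
  x term: (1×0.0691)² = 0.00478
  d term: (-3×0.0595)² = 0.0319
  z term: (1×0.0802)² = 0.00643
  u term: (-0.5×0.0463)² = 0.000535
Total = 0.0453. Share from d = 0.0319/0.0453 = 0.703.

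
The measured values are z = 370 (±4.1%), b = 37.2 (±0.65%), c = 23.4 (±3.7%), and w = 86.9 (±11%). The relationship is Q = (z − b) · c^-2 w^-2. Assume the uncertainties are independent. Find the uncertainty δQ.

1.9e-05

Let u = z − b = 333. δu = √(δz² + δb²) = √(230 + 0.0585) = 15.2, so δu/u = 0.0456.
Q is then a monomial in u, c, w:
δQ/Q = √((δu/u)² + (-2·δc/c)² + (-2·δw/w)²) = √(0.00208 + 0.00548 + 0.0484) = 0.237
Q = 8.05e-05, so δQ = 0.237 × 8.05e-05 = 1.9e-05.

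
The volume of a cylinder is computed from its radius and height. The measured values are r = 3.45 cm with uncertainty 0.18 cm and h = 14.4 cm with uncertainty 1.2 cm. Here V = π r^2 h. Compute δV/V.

0.134

Products/powers → add relative errors in quadrature, weighted by exponent:
  (2·δr/r)² = (2×0.0522)² = 0.0109;  (1·δh/h)² = (1×0.0833)² = 0.00694
δV/V = √(0.0178) = 0.134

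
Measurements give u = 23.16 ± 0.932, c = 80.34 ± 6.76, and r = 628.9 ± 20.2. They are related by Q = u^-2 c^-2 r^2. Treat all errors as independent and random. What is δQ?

0.0225

Products/powers → add relative errors in quadrature, weighted by exponent:
  (-2·δu/u)² = (-2×0.0402)² = 0.00648;  (-2·δc/c)² = (-2×0.0841)² = 0.0283;  (2·δr/r)² = (2×0.0321)² = 0.00413
δQ/Q = √(0.0389) = 0.197
Q = 0.1142, so δQ = 0.197 × 0.1142 = 0.0225.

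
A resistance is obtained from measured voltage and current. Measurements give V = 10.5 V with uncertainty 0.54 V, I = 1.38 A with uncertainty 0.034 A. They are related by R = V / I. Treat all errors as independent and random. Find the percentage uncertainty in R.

5.70%

For a monomial R ∝ V, I^-1, fractional errors add in quadrature:
  (1·δV/V)² = (1×0.0514)² = 0.00264;  (-1·δI/I)² = (-1×0.0246)² = 0.000607
δR/R = √(0.00325) = 0.0570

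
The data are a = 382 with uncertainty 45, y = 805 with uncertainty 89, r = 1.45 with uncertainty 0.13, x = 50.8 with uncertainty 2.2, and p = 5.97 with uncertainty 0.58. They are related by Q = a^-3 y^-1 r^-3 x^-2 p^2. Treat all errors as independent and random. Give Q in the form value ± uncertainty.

(1.01 ± 0.510) × 10^-13

Relative error in a monomial: (δQ/Q)² = Σ (nᵢ · δxᵢ/xᵢ)².
  (-3·δa/a)² = (-3×0.118)² = 0.125;  (-1·δy/y)² = (-1×0.111)² = 0.0122;  (-3·δr/r)² = (-3×0.0897)² = 0.0723;  (-2·δx/x)² = (-2×0.0433)² = 0.00750;  (2·δp/p)² = (2×0.0972)² = 0.0378
δQ/Q = √(0.255) = 0.505
Q = 1.01e-13, so δQ = 0.505 × 1.01e-13 = 5.1e-14.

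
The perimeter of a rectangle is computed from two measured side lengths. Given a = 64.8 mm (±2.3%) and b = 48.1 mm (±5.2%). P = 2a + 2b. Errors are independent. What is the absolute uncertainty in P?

5.82 mm

Sums and differences: (δP)² = Σ (cᵢ δxᵢ)².
  (2·δa)² = 8.89;  (2·δb)² = 25.0
δP = √(33.9) = 5.82 mm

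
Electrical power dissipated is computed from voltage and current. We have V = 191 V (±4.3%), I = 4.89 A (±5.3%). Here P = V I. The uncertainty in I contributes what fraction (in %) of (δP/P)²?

(δP/P)² = (1·δV/V)² + (1·δI/I)²
  V term: (1×0.0430)² = 0.00185
  I term: (1×0.0530)² = 0.00281
Total = 0.00466. Share from I = 0.00281/0.00466 = 0.603.

60.3%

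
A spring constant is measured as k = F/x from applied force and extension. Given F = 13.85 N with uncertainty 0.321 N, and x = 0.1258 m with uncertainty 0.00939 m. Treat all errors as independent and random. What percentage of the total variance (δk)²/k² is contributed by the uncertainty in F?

8.79%

(δk/k)² = (1·δF/F)² + (-1·δx/x)²
  F term: (1×0.0232)² = 0.000537
  x term: (-1×0.0746)² = 0.00557
Total = 0.00611. Share from F = 0.000537/0.00611 = 0.0879.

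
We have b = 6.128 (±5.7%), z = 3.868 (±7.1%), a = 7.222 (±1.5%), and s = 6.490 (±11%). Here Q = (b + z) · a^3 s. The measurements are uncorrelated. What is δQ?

3100

Let u = b + z = 9.996. δu = √(δb² + δz²) = √(0.122 + 0.0754) = 0.444, so δu/u = 0.0445.
Q is then a monomial in u, a, s:
δQ/Q = √((δu/u)² + (3·δa/a)² + (1·δs/s)²) = √(0.00198 + 0.00202 + 0.0121) = 0.127
Q = 24440, so δQ = 0.127 × 24440 = 3100.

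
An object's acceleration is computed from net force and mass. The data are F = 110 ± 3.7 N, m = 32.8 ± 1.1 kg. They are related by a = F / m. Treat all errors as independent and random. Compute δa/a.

For a monomial a ∝ F, m^-1, fractional errors add in quadrature:
  (1·δF/F)² = (1×0.0336)² = 0.00113;  (-1·δm/m)² = (-1×0.0335)² = 0.00112
δa/a = √(0.00226) = 0.0475

0.0475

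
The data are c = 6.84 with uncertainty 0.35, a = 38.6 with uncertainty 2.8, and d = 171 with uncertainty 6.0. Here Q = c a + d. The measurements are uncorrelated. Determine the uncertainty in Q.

Let p = c·a = 264. δp/p = √((1·δc/c)² + (1·δa/a)²) = √(0.00262 + 0.00526) = 0.0888, so δp = 23.4.
Q = p + d: δQ = √(δp² + δd²) = √(549 + 36.0) = 24.2

24.2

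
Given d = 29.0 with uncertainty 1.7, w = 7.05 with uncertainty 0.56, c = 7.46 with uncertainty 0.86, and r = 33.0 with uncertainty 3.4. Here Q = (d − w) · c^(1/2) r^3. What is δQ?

Let u = d − w = 21.9. δu = √(δd² + δw²) = √(2.89 + 0.314) = 1.79, so δu/u = 0.0815.
Q is then a monomial in u, c, r:
δQ/Q = √((δu/u)² + (½·δc/c)² + (3·δr/r)²) = √(0.00665 + 0.00332 + 0.0955) = 0.325
Q = 2.15e+06, so δQ = 0.325 × 2.15e+06 = 7e+05.

7e+05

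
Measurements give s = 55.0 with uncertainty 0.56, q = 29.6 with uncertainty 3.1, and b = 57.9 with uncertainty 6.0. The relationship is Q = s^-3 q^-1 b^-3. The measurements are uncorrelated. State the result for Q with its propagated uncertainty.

(1.05 ± 0.345) × 10^-12

Q is a product of powers, so relative uncertainties combine in quadrature:
  (-3·δs/s)² = (-3×0.0102)² = 0.000933;  (-1·δq/q)² = (-1×0.105)² = 0.0110;  (-3·δb/b)² = (-3×0.104)² = 0.0966
δQ/Q = √(0.109) = 0.329
Q = 1.05e-12, so δQ = 0.329 × 1.05e-12 = 3.45e-13.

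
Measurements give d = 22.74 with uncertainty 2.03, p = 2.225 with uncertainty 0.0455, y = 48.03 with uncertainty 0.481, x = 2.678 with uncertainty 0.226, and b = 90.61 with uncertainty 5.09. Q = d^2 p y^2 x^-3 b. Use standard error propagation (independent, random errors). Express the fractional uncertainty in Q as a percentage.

Each factor contributes (exponent × relative error)² to (δQ/Q)²:
  (2·δd/d)² = (2×0.0893)² = 0.0319;  (1·δp/p)² = (1×0.0204)² = 0.000418;  (2·δy/y)² = (2×0.0100)² = 0.000401;  (-3·δx/x)² = (-3×0.0844)² = 0.0641;  (1·δb/b)² = (1×0.0562)² = 0.00316
δQ/Q = √(0.0999) = 0.316

31.6%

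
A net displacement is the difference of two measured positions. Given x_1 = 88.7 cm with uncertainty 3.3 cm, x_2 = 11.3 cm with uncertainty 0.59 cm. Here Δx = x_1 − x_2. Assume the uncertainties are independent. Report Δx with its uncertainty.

Each term contributes (cᵢ δxᵢ)² to (δΔx)²:
  (δx_1)² = 10.9;  (δx_2)² = 0.348
δΔx = √(11.2) = 3.35 cm
Δx = 77.4 cm.

77.4 ± 3.35 cm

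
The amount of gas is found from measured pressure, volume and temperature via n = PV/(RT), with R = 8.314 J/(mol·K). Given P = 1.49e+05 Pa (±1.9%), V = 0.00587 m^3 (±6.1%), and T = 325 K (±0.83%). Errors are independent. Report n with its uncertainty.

0.324 ± 0.0209 mol

n is a product of powers, so relative uncertainties combine in quadrature:
  (1·δP/P)² = (1×0.0190)² = 0.000361;  (1·δV/V)² = (1×0.0610)² = 0.00372;  (-1·δT/T)² = (-1×0.00830)² = 6.89e-05
δn/n = √(0.00415) = 0.0644
n = 0.324 mol, so δn = 0.0644 × 0.324 = 0.0209 mol.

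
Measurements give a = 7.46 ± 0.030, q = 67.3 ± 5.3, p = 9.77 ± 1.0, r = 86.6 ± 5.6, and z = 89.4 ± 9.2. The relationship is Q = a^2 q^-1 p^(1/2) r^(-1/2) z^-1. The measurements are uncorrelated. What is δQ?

Since Q is a product/quotient, work with relative uncertainties:
  (2·δa/a)² = (2×0.00402)² = 6.47e-05;  (-1·δq/q)² = (-1×0.0788)² = 0.00620;  (½·δp/p)² = (0.5×0.102)² = 0.00262;  (−½·δr/r)² = (-0.5×0.0647)² = 0.00105;  (-1·δz/z)² = (-1×0.103)² = 0.0106
δQ/Q = √(0.0205) = 0.143
Q = 0.00311, so δQ = 0.143 × 0.00311 = 0.000445.

0.000445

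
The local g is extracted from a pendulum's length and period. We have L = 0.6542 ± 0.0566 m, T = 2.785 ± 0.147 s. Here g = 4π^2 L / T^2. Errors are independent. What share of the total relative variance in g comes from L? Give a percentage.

40.2%

(δg/g)² = (1·δL/L)² + (-2·δT/T)²
  L term: (1×0.0865)² = 0.00749
  T term: (-2×0.0528)² = 0.0111
Total = 0.0186. Share from L = 0.00749/0.0186 = 0.402.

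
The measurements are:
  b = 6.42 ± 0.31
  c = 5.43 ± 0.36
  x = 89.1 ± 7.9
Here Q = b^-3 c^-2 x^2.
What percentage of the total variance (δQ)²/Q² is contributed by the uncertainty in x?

44.9%

(δQ/Q)² = (-3·δb/b)² + (-2·δc/c)² + (2·δx/x)²
  b term: (-3×0.0483)² = 0.0210
  c term: (-2×0.0663)² = 0.0176
  x term: (2×0.0887)² = 0.0314
Total = 0.0700. Share from x = 0.0314/0.0700 = 0.449.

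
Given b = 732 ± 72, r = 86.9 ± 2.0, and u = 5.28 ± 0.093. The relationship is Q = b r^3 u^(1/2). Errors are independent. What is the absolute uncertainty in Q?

For a monomial Q ∝ b, r^3, u^(1/2), fractional errors add in quadrature:
  (1·δb/b)² = (1×0.0984)² = 0.00967;  (3·δr/r)² = (3×0.0230)² = 0.00477;  (½·δu/u)² = (0.5×0.0176)² = 7.76e-05
δQ/Q = √(0.0145) = 0.120
Q = 1.1e+09, so δQ = 0.120 × 1.1e+09 = 1.33e+08.

1.33e+08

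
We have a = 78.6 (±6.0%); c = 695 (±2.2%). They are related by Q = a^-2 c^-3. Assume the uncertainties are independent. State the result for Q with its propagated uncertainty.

(4.82 ± 0.660) × 10^-13

Relative error in a monomial: (δQ/Q)² = Σ (nᵢ · δxᵢ/xᵢ)².
  (-2·δa/a)² = (-2×0.0600)² = 0.0144;  (-3·δc/c)² = (-3×0.0220)² = 0.00436
δQ/Q = √(0.0188) = 0.137
Q = 4.82e-13, so δQ = 0.137 × 4.82e-13 = 6.6e-14.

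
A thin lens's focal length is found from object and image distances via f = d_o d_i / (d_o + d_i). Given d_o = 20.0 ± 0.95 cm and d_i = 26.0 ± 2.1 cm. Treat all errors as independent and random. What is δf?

0.500 cm

∂f/∂d_o = (d_i/(d_o+d_i))² = 0.319;  ∂f/∂d_i = (d_o/(d_o+d_i))² = 0.189
δf = √((∂f/∂d_o · δd_o)² + (∂f/∂d_i · δd_i)²) = √(0.0921 + 0.158) = 0.500 cm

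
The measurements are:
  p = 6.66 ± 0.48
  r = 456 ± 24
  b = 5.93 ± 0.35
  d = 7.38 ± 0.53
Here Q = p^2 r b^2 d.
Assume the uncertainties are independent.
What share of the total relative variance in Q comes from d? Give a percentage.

(δQ/Q)² = (2·δp/p)² + (1·δr/r)² + (2·δb/b)² + (1·δd/d)²
  p term: (2×0.0721)² = 0.0208
  r term: (1×0.0526)² = 0.00277
  b term: (2×0.0590)² = 0.0139
  d term: (1×0.0718)² = 0.00516
Total = 0.0426. Share from d = 0.00516/0.0426 = 0.121.

12.1%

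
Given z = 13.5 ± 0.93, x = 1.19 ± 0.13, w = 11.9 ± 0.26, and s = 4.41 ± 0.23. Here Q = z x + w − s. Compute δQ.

Let p = z·x = 16.1. δp/p = √((1·δz/z)² + (1·δx/x)²) = √(0.00475 + 0.0119) = 0.129, so δp = 2.07.
Q = p + w − s: δQ = √(δp² + δw² + δs²) = √(4.30 + 0.0676 + 0.0529) = 2.10

2.10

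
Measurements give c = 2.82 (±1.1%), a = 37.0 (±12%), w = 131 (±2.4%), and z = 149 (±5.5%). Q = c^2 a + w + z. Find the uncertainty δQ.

37.0

Let p = c^2·a = 294. δp/p = √((2·δc/c)² + (1·δa/a)²) = √(0.000484 + 0.0144) = 0.122, so δp = 35.9.
Q = p + w + z: δQ = √(δp² + δw² + δz²) = √(1290 + 9.88 + 67.2) = 37.0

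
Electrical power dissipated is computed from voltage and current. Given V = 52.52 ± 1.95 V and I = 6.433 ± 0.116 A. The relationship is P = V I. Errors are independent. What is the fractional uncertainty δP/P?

P is a product of powers, so relative uncertainties combine in quadrature:
  (1·δV/V)² = (1×0.0371)² = 0.00138;  (1·δI/I)² = (1×0.0180)² = 0.000325
δP/P = √(0.00170) = 0.0413

0.0413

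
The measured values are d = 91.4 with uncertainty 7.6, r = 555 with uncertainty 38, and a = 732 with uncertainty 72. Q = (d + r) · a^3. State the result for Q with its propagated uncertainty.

Let u = d + r = 646. δu = √(δd² + δr²) = √(57.8 + 1440) = 38.8, so δu/u = 0.0600.
Q is then a monomial in u, a:
δQ/Q = √((δu/u)² + (3·δa/a)²) = √(0.00359 + 0.0871) = 0.301
Q = 2.54e+11, so δQ = 0.301 × 2.54e+11 = 7.63e+10.

(2.54 ± 0.763) × 10^11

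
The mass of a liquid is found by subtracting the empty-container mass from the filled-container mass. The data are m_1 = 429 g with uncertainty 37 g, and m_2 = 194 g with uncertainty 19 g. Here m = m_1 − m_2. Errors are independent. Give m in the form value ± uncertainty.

For a sum/difference, combine absolute errors in quadrature:
  (δm_1)² = 1370;  (δm_2)² = 361
δm = √(1730) = 41.6 g
m = 235 g.

235 ± 41.6 g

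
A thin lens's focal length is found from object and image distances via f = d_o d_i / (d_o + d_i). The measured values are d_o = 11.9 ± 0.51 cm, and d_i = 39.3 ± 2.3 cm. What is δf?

∂f/∂d_o = (d_i/(d_o+d_i))² = 0.589;  ∂f/∂d_i = (d_o/(d_o+d_i))² = 0.0540
δf = √((∂f/∂d_o · δd_o)² + (∂f/∂d_i · δd_i)²) = √(0.0903 + 0.0154) = 0.325 cm

0.325 cm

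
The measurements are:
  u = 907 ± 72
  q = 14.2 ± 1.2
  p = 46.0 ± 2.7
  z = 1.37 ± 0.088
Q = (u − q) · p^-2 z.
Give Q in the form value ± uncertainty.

0.578 ± 0.0903

Let w = u − q = 893. δw = √(δu² + δq²) = √(5180 + 1.44) = 72.0, so δw/w = 0.0807.
Q is then a monomial in w, p, z:
δQ/Q = √((δw/w)² + (-2·δp/p)² + (1·δz/z)²) = √(0.00651 + 0.0138 + 0.00413) = 0.156
Q = 0.578, so δQ = 0.156 × 0.578 = 0.0903.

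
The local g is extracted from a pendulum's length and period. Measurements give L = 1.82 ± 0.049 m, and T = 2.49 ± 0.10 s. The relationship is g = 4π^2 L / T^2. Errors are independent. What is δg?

0.982 m/s^2

g is a product of powers, so relative uncertainties combine in quadrature:
  (1·δL/L)² = (1×0.0269)² = 0.000725;  (-2·δT/T)² = (-2×0.0402)² = 0.00645
δg/g = √(0.00718) = 0.0847
g = 11.6 m/s^2, so δg = 0.0847 × 11.6 = 0.982 m/s^2.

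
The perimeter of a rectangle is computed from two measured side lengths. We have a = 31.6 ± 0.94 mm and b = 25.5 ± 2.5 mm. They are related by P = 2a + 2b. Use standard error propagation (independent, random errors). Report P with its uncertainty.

114 ± 5.34 mm

Each term contributes (cᵢ δxᵢ)² to (δP)²:
  (2·δa)² = 3.53;  (2·δb)² = 25.0
δP = √(28.5) = 5.34 mm
P = 114 mm.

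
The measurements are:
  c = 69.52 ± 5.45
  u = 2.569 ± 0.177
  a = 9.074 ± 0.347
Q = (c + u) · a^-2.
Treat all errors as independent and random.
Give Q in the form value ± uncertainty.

0.8755 ± 0.0942

Let w = c + u = 72.09. δw = √(δc² + δu²) = √(29.7 + 0.0313) = 5.45, so δw/w = 0.0756.
Q is then a monomial in w, a:
δQ/Q = √((δw/w)² + (-2·δa/a)²) = √(0.00572 + 0.00585) = 0.108
Q = 0.8755, so δQ = 0.108 × 0.8755 = 0.0942.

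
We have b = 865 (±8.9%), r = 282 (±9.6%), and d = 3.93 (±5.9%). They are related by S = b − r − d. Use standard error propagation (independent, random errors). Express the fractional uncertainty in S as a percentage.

For a sum/difference, combine absolute errors in quadrature:
  (δb)² = 5930;  (δr)² = 733;  (δd)² = 0.0538
δS = √(6660) = 81.6
S = 579, so δS/S = 81.6/579 = 0.141.

14.1%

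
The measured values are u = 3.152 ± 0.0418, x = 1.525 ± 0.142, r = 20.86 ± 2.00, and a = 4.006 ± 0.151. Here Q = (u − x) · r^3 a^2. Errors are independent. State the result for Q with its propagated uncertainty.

Let w = u − x = 1.627. δw = √(δu² + δx²) = √(0.00175 + 0.0202) = 0.148, so δw/w = 0.0910.
Q is then a monomial in w, r, a:
δQ/Q = √((δw/w)² + (3·δr/r)² + (2·δa/a)²) = √(0.00828 + 0.0827 + 0.00568) = 0.311
Q = 237000, so δQ = 0.311 × 237000 = 73700.

237000 ± 73700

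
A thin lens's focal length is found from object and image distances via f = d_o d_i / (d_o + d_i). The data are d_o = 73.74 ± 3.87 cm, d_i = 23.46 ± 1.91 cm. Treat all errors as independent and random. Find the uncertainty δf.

1.12 cm

∂f/∂d_o = (d_i/(d_o+d_i))² = 0.0583;  ∂f/∂d_i = (d_o/(d_o+d_i))² = 0.576
δf = √((∂f/∂d_o · δd_o)² + (∂f/∂d_i · δd_i)²) = √(0.0508 + 1.21) = 1.12 cm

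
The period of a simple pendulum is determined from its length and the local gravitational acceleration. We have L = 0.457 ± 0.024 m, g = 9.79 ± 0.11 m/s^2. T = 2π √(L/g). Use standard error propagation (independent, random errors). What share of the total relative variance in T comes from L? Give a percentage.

95.6%

(δT/T)² = (½·δL/L)² + (−½·δg/g)²
  L term: (0.5×0.0525)² = 0.000689
  g term: (-0.5×0.0112)² = 3.16e-05
Total = 0.000721. Share from L = 0.000689/0.000721 = 0.956.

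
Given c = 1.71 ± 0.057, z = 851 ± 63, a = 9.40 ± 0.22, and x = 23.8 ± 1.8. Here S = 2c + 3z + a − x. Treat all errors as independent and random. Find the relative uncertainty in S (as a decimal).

0.0744

Sums and differences: (δS)² = Σ (cᵢ δxᵢ)².
  (2·δc)² = 0.0130;  (3·δz)² = 35700;  (δa)² = 0.0484;  (δx)² = 3.24
δS = √(35700) = 189
S = 2540, so δS/S = 189/2540 = 0.0744.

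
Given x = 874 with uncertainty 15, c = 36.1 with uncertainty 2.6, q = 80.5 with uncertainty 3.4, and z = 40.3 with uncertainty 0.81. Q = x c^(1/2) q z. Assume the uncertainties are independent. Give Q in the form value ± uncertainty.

Each factor contributes (exponent × relative error)² to (δQ/Q)²:
  (1·δx/x)² = (1×0.0172)² = 0.000295;  (½·δc/c)² = (0.5×0.0720)² = 0.00130;  (1·δq/q)² = (1×0.0422)² = 0.00178;  (1·δz/z)² = (1×0.0201)² = 0.000404
δQ/Q = √(0.00378) = 0.0615
Q = 1.7e+07, so δQ = 0.0615 × 1.7e+07 = 1.05e+06.

(1.70 ± 0.105) × 10^7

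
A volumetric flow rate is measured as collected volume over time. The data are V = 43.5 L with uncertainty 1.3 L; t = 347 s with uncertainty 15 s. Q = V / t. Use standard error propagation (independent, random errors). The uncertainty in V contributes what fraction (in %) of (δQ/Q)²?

(δQ/Q)² = (1·δV/V)² + (-1·δt/t)²
  V term: (1×0.0299)² = 0.000893
  t term: (-1×0.0432)² = 0.00187
Total = 0.00276. Share from V = 0.000893/0.00276 = 0.323.

32.3%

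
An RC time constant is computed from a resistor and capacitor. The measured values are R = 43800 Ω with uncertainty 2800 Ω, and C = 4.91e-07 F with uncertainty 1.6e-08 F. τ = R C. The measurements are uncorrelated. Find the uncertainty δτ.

0.00154 s

τ is a product of powers, so relative uncertainties combine in quadrature:
  (1·δR/R)² = (1×0.0639)² = 0.00409;  (1·δC/C)² = (1×0.0326)² = 0.00106
δτ/τ = √(0.00515) = 0.0718
τ = 0.0215 s, so δτ = 0.0718 × 0.0215 = 0.00154 s.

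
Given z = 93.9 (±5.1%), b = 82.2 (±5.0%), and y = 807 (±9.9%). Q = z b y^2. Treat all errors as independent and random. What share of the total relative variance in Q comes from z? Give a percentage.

(δQ/Q)² = (1·δz/z)² + (1·δb/b)² + (2·δy/y)²
  z term: (1×0.0510)² = 0.00260
  b term: (1×0.0500)² = 0.00250
  y term: (2×0.0990)² = 0.0392
Total = 0.0443. Share from z = 0.00260/0.0443 = 0.0587.

5.87%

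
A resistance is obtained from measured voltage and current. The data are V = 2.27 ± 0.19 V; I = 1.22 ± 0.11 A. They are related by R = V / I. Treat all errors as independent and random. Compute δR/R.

0.123

Each factor contributes (exponent × relative error)² to (δR/R)²:
  (1·δV/V)² = (1×0.0837)² = 0.00701;  (-1·δI/I)² = (-1×0.0902)² = 0.00813
δR/R = √(0.0151) = 0.123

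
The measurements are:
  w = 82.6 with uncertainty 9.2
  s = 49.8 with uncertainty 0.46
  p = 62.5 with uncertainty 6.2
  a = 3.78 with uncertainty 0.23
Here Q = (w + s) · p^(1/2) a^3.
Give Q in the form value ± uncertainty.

56500 ± 11400

Let u = w + s = 132. δu = √(δw² + δs²) = √(84.6 + 0.212) = 9.21, so δu/u = 0.0696.
Q is then a monomial in u, p, a:
δQ/Q = √((δu/u)² + (½·δp/p)² + (3·δa/a)²) = √(0.00484 + 0.00246 + 0.0333) = 0.202
Q = 56500, so δQ = 0.202 × 56500 = 11400.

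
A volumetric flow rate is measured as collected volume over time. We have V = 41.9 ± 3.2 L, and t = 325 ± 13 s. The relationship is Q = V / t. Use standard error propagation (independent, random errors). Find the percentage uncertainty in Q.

8.62%

For a monomial Q ∝ V, t^-1, fractional errors add in quadrature:
  (1·δV/V)² = (1×0.0764)² = 0.00583;  (-1·δt/t)² = (-1×0.0400)² = 0.00160
δQ/Q = √(0.00743) = 0.0862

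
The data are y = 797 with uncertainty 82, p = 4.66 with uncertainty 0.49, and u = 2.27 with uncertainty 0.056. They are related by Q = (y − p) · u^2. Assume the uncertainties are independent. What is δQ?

Let w = y − p = 792. δw = √(δy² + δp²) = √(6720 + 0.240) = 82.0, so δw/w = 0.103.
Q is then a monomial in w, u:
δQ/Q = √((δw/w)² + (2·δu/u)²) = √(0.0107 + 0.00243) = 0.115
Q = 4080, so δQ = 0.115 × 4080 = 468.

468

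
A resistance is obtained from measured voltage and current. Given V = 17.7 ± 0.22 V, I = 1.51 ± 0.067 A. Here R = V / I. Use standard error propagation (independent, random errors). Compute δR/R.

0.0461

For a monomial R ∝ V, I^-1, fractional errors add in quadrature:
  (1·δV/V)² = (1×0.0124)² = 0.000154;  (-1·δI/I)² = (-1×0.0444)² = 0.00197
δR/R = √(0.00212) = 0.0461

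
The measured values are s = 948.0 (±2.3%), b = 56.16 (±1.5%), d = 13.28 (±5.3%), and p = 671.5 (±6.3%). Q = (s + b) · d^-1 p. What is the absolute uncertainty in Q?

Let u = s + b = 1004. δu = √(δs² + δb²) = √(475 + 0.710) = 21.8, so δu/u = 0.0217.
Q is then a monomial in u, d, p:
δQ/Q = √((δu/u)² + (-1·δd/d)² + (1·δp/p)²) = √(0.000472 + 0.00281 + 0.00397) = 0.0851
Q = 50780, so δQ = 0.0851 × 50780 = 4320.

4320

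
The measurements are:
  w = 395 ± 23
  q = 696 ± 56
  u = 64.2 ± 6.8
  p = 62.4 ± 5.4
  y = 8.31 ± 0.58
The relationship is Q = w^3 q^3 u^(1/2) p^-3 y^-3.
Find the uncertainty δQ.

5.38e+08

Relative error in a monomial: (δQ/Q)² = Σ (nᵢ · δxᵢ/xᵢ)².
  (3·δw/w)² = (3×0.0582)² = 0.0305;  (3·δq/q)² = (3×0.0805)² = 0.0583;  (½·δu/u)² = (0.5×0.106)² = 0.00280;  (-3·δp/p)² = (-3×0.0865)² = 0.0674;  (-3·δy/y)² = (-3×0.0698)² = 0.0438
δQ/Q = √(0.203) = 0.450
Q = 1.19e+09, so δQ = 0.450 × 1.19e+09 = 5.38e+08.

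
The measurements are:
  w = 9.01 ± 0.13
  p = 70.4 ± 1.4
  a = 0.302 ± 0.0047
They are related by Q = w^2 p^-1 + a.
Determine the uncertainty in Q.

0.0407

Let h = w^2·p^-1 = 1.15. δh/h = √((2·δw/w)² + (-1·δp/p)²) = √(0.000833 + 0.000395) = 0.0350, so δh = 0.0404.
Q = h + a: δQ = √(δh² + δa²) = √(0.00163 + 2.21e-05) = 0.0407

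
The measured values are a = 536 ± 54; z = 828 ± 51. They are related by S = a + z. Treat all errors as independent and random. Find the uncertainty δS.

Absolute uncertainties add in quadrature for a linear combination:
  (δa)² = 2920;  (δz)² = 2600
δS = √(5520) = 74.3

74.3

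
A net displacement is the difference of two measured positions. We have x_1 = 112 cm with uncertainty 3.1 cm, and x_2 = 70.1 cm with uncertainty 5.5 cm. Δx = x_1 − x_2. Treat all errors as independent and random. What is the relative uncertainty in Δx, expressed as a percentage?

For a sum/difference, combine absolute errors in quadrature:
  (δx_1)² = 9.61;  (δx_2)² = 30.2
δΔx = √(39.9) = 6.31 cm
Δx = 41.9 cm, so δΔx/Δx = 6.31/41.9 = 0.151.

15.1%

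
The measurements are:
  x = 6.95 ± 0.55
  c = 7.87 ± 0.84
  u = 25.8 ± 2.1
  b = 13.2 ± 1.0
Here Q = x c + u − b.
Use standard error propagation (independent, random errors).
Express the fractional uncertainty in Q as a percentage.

Let p = x·c = 54.7. δp/p = √((1·δx/x)² + (1·δc/c)²) = √(0.00626 + 0.0114) = 0.133, so δp = 7.27.
Q = p + u − b: δQ = √(δp² + δu² + δb²) = √(52.8 + 4.41 + 1.00) = 7.63
Q = 67.3, so δQ/Q = 7.63/67.3 = 0.113.

11.3%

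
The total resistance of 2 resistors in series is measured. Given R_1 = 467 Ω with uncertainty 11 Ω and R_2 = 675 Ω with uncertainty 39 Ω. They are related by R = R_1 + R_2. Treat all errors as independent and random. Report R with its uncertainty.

1140 ± 40.5 Ω

For a sum/difference, combine absolute errors in quadrature:
  (δR_1)² = 121;  (δR_2)² = 1520
δR = √(1640) = 40.5 Ω
R = 1140 Ω.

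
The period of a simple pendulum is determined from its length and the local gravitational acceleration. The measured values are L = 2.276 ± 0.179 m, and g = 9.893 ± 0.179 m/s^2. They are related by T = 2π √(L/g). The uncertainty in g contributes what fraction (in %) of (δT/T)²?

5.03%

(δT/T)² = (½·δL/L)² + (−½·δg/g)²
  L term: (0.5×0.0786)² = 0.00155
  g term: (-0.5×0.0181)² = 8.18e-05
Total = 0.00163. Share from g = 8.18e-05/0.00163 = 0.0503.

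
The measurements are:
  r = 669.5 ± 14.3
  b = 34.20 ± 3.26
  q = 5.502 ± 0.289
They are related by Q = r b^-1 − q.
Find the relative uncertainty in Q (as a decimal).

Let p = r·b^-1 = 19.58. δp/p = √((1·δr/r)² + (-1·δb/b)²) = √(0.000456 + 0.00909) = 0.0977, so δp = 1.91.
Q = p − q: δQ = √(δp² + δq²) = √(3.66 + 0.0835) = 1.93
Q = 14.07, so δQ/Q = 1.93/14.07 = 0.137.

0.137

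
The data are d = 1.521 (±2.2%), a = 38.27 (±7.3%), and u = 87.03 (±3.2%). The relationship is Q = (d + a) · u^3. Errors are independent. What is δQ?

3.12e+06

Let w = d + a = 39.79. δw = √(δd² + δa²) = √(0.00112 + 7.80) = 2.79, so δw/w = 0.0702.
Q is then a monomial in w, u:
δQ/Q = √((δw/w)² + (3·δu/u)²) = √(0.00493 + 0.00922) = 0.119
Q = 2.623e+07, so δQ = 0.119 × 2.623e+07 = 3.12e+06.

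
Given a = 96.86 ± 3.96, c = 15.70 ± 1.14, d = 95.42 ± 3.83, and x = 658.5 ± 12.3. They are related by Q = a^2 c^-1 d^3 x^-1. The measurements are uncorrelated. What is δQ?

Each factor contributes (exponent × relative error)² to (δQ/Q)²:
  (2·δa/a)² = (2×0.0409)² = 0.00669;  (-1·δc/c)² = (-1×0.0726)² = 0.00527;  (3·δd/d)² = (3×0.0401)² = 0.0145;  (-1·δx/x)² = (-1×0.0187)² = 0.000349
δQ/Q = √(0.0268) = 0.164
Q = 788400, so δQ = 0.164 × 788400 = 1.29e+05.

1.29e+05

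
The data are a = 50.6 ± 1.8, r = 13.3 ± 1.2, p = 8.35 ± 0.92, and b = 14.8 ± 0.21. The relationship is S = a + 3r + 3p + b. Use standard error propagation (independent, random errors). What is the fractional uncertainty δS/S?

0.0375

Sums and differences: (δS)² = Σ (cᵢ δxᵢ)².
  (δa)² = 3.24;  (3·δr)² = 13.0;  (3·δp)² = 7.62;  (δb)² = 0.0441
δS = √(23.9) = 4.88
S = 130, so δS/S = 4.88/130 = 0.0375.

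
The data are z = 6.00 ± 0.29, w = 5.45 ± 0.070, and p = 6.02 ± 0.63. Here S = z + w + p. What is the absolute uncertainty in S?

S is a linear combination, so absolute uncertainties add in quadrature:
  (δz)² = 0.0841;  (δw)² = 0.00490;  (δp)² = 0.397
δS = √(0.486) = 0.697

0.697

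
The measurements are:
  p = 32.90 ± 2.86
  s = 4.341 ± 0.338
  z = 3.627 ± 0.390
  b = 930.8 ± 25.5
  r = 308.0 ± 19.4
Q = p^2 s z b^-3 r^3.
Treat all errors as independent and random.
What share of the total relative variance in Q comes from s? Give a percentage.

(δQ/Q)² = (2·δp/p)² + (1·δs/s)² + (1·δz/z)² + (-3·δb/b)² + (3·δr/r)²
  p term: (2×0.0869)² = 0.0302
  s term: (1×0.0779)² = 0.00606
  z term: (1×0.108)² = 0.0116
  b term: (-3×0.0274)² = 0.00675
  r term: (3×0.0630)² = 0.0357
Total = 0.0903. Share from s = 0.00606/0.0903 = 0.0671.

6.71%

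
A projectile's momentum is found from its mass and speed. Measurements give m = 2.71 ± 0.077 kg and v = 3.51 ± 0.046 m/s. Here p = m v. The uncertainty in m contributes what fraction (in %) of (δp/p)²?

(δp/p)² = (1·δm/m)² + (1·δv/v)²
  m term: (1×0.0284)² = 0.000807
  v term: (1×0.0131)² = 0.000172
Total = 0.000979. Share from m = 0.000807/0.000979 = 0.825.

82.5%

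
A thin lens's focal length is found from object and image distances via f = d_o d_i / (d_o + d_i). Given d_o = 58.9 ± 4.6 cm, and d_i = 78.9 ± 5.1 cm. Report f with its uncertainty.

33.7 ± 1.77 cm

∂f/∂d_o = (d_i/(d_o+d_i))² = 0.328;  ∂f/∂d_i = (d_o/(d_o+d_i))² = 0.183
δf = √((∂f/∂d_o · δd_o)² + (∂f/∂d_i · δd_i)²) = √(2.27 + 0.868) = 1.77 cm
f = 33.7 cm.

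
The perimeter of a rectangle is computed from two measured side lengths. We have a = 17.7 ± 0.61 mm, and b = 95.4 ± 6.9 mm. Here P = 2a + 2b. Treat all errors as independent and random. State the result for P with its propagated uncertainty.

226 ± 13.9 mm

Sums and differences: (δP)² = Σ (cᵢ δxᵢ)².
  (2·δa)² = 1.49;  (2·δb)² = 190
δP = √(192) = 13.9 mm
P = 226 mm.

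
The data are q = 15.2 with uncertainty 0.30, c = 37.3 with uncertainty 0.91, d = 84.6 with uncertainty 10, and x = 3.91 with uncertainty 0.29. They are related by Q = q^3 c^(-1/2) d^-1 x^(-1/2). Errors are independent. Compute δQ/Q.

0.138

Since Q is a product/quotient, work with relative uncertainties:
  (3·δq/q)² = (3×0.0197)² = 0.00351;  (−½·δc/c)² = (-0.5×0.0244)² = 0.000149;  (-1·δd/d)² = (-1×0.118)² = 0.0140;  (−½·δx/x)² = (-0.5×0.0742)² = 0.00138
δQ/Q = √(0.0190) = 0.138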